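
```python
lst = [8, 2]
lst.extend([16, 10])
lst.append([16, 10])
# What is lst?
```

After line 1: lst = [8, 2]
After line 2 (extend unpacks [16, 10]): lst = [8, 2, 16, 10]
After line 3 (append adds [16, 10] as single element): lst = [8, 2, 16, 10, [16, 10]]

[8, 2, 16, 10, [16, 10]]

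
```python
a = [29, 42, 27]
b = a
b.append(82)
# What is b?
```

After line 1: a = [29, 42, 27]
After line 2 (b = a is an alias, same object): a = [29, 42, 27], b = [29, 42, 27]
After line 3 (b.append mutates the shared list): a = [29, 42, 27, 82], b = [29, 42, 27, 82]

[29, 42, 27, 82]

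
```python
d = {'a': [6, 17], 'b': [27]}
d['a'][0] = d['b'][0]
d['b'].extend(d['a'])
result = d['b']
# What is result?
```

After line 1: d = {'a': [6, 17], 'b': [27]}
After line 2 (a[0] = b[0] = 27): d = {'a': [27, 17], 'b': [27]}
After line 3 (b.extend(a) appends [27, 17]): d = {'a': [27, 17], 'b': [27, 27, 17]}
After line 4: result = d['b'] = [27, 27, 17]

[27, 27, 17]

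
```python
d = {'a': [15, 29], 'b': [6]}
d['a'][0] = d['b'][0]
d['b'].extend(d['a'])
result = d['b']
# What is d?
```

After line 1: d = {'a': [15, 29], 'b': [6]}
After line 2 (a[0] = b[0] = 6): d = {'a': [6, 29], 'b': [6]}
After line 3 (b.extend(a) appends [6, 29]): d = {'a': [6, 29], 'b': [6, 6, 29]}
After line 4: result = d['b'] = [6, 6, 29]

{'a': [6, 29], 'b': [6, 6, 29]}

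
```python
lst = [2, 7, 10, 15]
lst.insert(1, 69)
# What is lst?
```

[2, 69, 7, 10, 15]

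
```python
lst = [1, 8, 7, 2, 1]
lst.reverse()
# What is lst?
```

[1, 2, 7, 8, 1]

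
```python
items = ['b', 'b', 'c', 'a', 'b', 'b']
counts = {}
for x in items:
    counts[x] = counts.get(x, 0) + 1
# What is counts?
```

Initial: counts = {}, items = ['b', 'b', 'c', 'a', 'b', 'b']
See 'b': counts = {'b': 1}
See 'b': counts = {'b': 2}
See 'c': counts = {'b': 2, 'c': 1}
See 'a': counts = {'b': 2, 'c': 1, 'a': 1}
See 'b': counts = {'b': 3, 'c': 1, 'a': 1}
See 'b': counts = {'b': 4, 'c': 1, 'a': 1}

{'b': 4, 'c': 1, 'a': 1}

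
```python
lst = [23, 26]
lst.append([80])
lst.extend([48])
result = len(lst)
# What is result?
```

After line 1: lst = [23, 26]
After line 2 (append adds [80] as single element): lst = [23, 26, [80]]
After line 3 (extend unpacks [48], adds 48): lst = [23, 26, [80], 48]
After line 4: result = len(lst) = 4

4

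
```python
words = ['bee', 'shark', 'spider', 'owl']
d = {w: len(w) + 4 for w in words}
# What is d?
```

{'bee': 7, 'shark': 9, 'spider': 10, 'owl': 7}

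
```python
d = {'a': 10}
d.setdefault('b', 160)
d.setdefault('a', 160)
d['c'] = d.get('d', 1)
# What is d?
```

After line 1: d = {'a': 10}
After line 2 (setdefault adds 'b'=160): d = {'a': 10, 'b': 160}
After line 3 (setdefault 'a' no-op, already exists): d = {'a': 10, 'b': 160}
After line 4 (get('d', 1) returns default since 'd' not in d): d = {'a': 10, 'b': 160, 'c': 1}

{'a': 10, 'b': 160, 'c': 1}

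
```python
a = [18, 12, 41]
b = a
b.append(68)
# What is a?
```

After line 1: a = [18, 12, 41]
After line 2 (b = a is an alias, same object): a = [18, 12, 41], b = [18, 12, 41]
After line 3 (b.append mutates the shared list): a = [18, 12, 41, 68], b = [18, 12, 41, 68]

[18, 12, 41, 68]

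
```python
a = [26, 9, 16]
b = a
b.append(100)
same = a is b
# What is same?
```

After line 1: a = [26, 9, 16]
After line 2 (b = a is an alias, same object): a = [26, 9, 16], b = [26, 9, 16]
After line 3 (b.append mutates the shared list): a = [26, 9, 16, 100], b = [26, 9, 16, 100]
After line 4 (same = a is b; same object -> True): same = True

True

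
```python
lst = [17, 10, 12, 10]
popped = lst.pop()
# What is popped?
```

10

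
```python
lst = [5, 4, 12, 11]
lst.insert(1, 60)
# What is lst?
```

[5, 60, 4, 12, 11]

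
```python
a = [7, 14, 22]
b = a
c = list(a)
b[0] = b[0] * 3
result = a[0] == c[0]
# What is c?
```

After line 1: a = [7, 14, 22]
After line 2 (b = a, alias): a = [7, 14, 22], b = [7, 14, 22]
After line 3 (c = list(a) is a copy, new object): c = [7, 14, 22]
After line 4 (b[0] = 7 * 3 = 21; mutates shared a/b): a = b = [21, 14, 22], c = [7, 14, 22]
After line 5 (a[0] = 21, c[0] = 7; result = False)

[7, 14, 22]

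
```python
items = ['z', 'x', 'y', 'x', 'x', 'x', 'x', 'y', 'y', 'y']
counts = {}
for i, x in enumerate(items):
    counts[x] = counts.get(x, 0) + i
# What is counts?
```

Initial: counts = {}, items = ['z', 'x', 'y', 'x', 'x', 'x', 'x', 'y', 'y', 'y']
i=0, x='z': counts = {'z': 0}
i=1, x='x': counts = {'z': 0, 'x': 1}
i=2, x='y': counts = {'z': 0, 'x': 1, 'y': 2}
i=3, x='x': counts = {'z': 0, 'x': 4, 'y': 2}
i=4, x='x': counts = {'z': 0, 'x': 8, 'y': 2}
i=5, x='x': counts = {'z': 0, 'x': 13, 'y': 2}
i=6, x='x': counts = {'z': 0, 'x': 19, 'y': 2}
i=7, x='y': counts = {'z': 0, 'x': 19, 'y': 9}
i=8, x='y': counts = {'z': 0, 'x': 19, 'y': 17}
i=9, x='y': counts = {'z': 0, 'x': 19, 'y': 26}

{'z': 0, 'x': 19, 'y': 26}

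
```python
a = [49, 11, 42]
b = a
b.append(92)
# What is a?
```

After line 1: a = [49, 11, 42]
After line 2 (b = a is an alias, same object): a = [49, 11, 42], b = [49, 11, 42]
After line 3 (b.append mutates the shared list): a = [49, 11, 42, 92], b = [49, 11, 42, 92]

[49, 11, 42, 92]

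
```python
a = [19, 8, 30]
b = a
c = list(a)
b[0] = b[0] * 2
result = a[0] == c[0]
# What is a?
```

After line 1: a = [19, 8, 30]
After line 2 (b = a, alias): a = [19, 8, 30], b = [19, 8, 30]
After line 3 (c = list(a) is a copy, new object): c = [19, 8, 30]
After line 4 (b[0] = 19 * 2 = 38; mutates shared a/b): a = b = [38, 8, 30], c = [19, 8, 30]
After line 5 (a[0] = 38, c[0] = 19; result = False)

[38, 8, 30]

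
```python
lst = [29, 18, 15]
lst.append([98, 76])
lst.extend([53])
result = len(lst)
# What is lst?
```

After line 1: lst = [29, 18, 15]
After line 2 (append adds [98, 76] as single element): lst = [29, 18, 15, [98, 76]]
After line 3 (extend unpacks [53], adds 53): lst = [29, 18, 15, [98, 76], 53]
After line 4: result = len(lst) = 5

[29, 18, 15, [98, 76], 53]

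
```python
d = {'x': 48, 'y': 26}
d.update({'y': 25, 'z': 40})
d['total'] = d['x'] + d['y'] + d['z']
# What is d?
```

After line 1: d = {'x': 48, 'y': 26}
After line 2 (y overwritten, z added): d = {'x': 48, 'y': 25, 'z': 40}
After line 3 (total = 48 + 25 + 40 = 113): d = {'x': 48, 'y': 25, 'z': 40, 'total': 113}

{'x': 48, 'y': 25, 'z': 40, 'total': 113}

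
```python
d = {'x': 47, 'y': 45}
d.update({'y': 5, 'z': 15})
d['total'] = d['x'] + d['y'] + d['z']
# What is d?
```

After line 1: d = {'x': 47, 'y': 45}
After line 2 (y overwritten, z added): d = {'x': 47, 'y': 5, 'z': 15}
After line 3 (total = 47 + 5 + 15 = 67): d = {'x': 47, 'y': 5, 'z': 15, 'total': 67}

{'x': 47, 'y': 5, 'z': 15, 'total': 67}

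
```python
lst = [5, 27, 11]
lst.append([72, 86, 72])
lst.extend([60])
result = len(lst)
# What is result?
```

After line 1: lst = [5, 27, 11]
After line 2 (append adds [72, 86, 72] as single element): lst = [5, 27, 11, [72, 86, 72]]
After line 3 (extend unpacks [60], adds 60): lst = [5, 27, 11, [72, 86, 72], 60]
After line 4: result = len(lst) = 5

5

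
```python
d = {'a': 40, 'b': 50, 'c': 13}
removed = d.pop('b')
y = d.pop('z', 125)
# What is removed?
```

After line 1: d = {'a': 40, 'b': 50, 'c': 13}
After line 2 (pop 'b' returns 50): d = {'a': 40, 'c': 13}, removed = 50
After line 3 (pop 'z' missing, returns default 125): d = {'a': 40, 'c': 13}, y = 125

50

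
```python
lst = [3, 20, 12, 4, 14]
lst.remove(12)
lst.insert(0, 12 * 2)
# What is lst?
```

After line 1: lst = [3, 20, 12, 4, 14]
After line 2 (remove first 12): lst = [3, 20, 4, 14]
After line 3 (insert 24 at index 0): lst = [24, 3, 20, 4, 14]

[24, 3, 20, 4, 14]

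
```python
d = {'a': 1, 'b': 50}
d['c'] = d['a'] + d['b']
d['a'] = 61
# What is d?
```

After line 1: d = {'a': 1, 'b': 50}
After line 2 (d['c'] = 1 + 50): d = {'a': 1, 'b': 50, 'c': 51}
After line 3: d = {'a': 61, 'b': 50, 'c': 51}

{'a': 61, 'b': 50, 'c': 51}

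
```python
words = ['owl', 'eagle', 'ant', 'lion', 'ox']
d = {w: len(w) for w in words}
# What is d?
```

{'owl': 3, 'eagle': 5, 'ant': 3, 'lion': 4, 'ox': 2}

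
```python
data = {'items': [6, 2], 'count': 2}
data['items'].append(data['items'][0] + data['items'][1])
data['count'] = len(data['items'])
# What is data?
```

After line 1: data = {'items': [6, 2], 'count': 2}
After line 2 (append 6 + 2 = 8): data = {'items': [6, 2, 8], 'count': 2}
After line 3 (count = len(items) = 3): data = {'items': [6, 2, 8], 'count': 3}

{'items': [6, 2, 8], 'count': 3}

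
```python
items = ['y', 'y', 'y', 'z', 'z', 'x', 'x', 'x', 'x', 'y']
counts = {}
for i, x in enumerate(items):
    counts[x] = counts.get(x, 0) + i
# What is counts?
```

Initial: counts = {}, items = ['y', 'y', 'y', 'z', 'z', 'x', 'x', 'x', 'x', 'y']
i=0, x='y': counts = {'y': 0}
i=1, x='y': counts = {'y': 1}
i=2, x='y': counts = {'y': 3}
i=3, x='z': counts = {'y': 3, 'z': 3}
i=4, x='z': counts = {'y': 3, 'z': 7}
i=5, x='x': counts = {'y': 3, 'z': 7, 'x': 5}
i=6, x='x': counts = {'y': 3, 'z': 7, 'x': 11}
i=7, x='x': counts = {'y': 3, 'z': 7, 'x': 18}
i=8, x='x': counts = {'y': 3, 'z': 7, 'x': 26}
i=9, x='y': counts = {'y': 12, 'z': 7, 'x': 26}

{'y': 12, 'z': 7, 'x': 26}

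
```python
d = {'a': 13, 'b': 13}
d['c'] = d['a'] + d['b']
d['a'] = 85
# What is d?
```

After line 1: d = {'a': 13, 'b': 13}
After line 2 (d['c'] = 13 + 13): d = {'a': 13, 'b': 13, 'c': 26}
After line 3: d = {'a': 85, 'b': 13, 'c': 26}

{'a': 85, 'b': 13, 'c': 26}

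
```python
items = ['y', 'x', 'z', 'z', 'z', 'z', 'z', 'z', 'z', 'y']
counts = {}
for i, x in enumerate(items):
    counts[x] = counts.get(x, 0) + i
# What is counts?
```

Initial: counts = {}, items = ['y', 'x', 'z', 'z', 'z', 'z', 'z', 'z', 'z', 'y']
i=0, x='y': counts = {'y': 0}
i=1, x='x': counts = {'y': 0, 'x': 1}
i=2, x='z': counts = {'y': 0, 'x': 1, 'z': 2}
i=3, x='z': counts = {'y': 0, 'x': 1, 'z': 5}
i=4, x='z': counts = {'y': 0, 'x': 1, 'z': 9}
i=5, x='z': counts = {'y': 0, 'x': 1, 'z': 14}
i=6, x='z': counts = {'y': 0, 'x': 1, 'z': 20}
i=7, x='z': counts = {'y': 0, 'x': 1, 'z': 27}
i=8, x='z': counts = {'y': 0, 'x': 1, 'z': 35}
i=9, x='y': counts = {'y': 9, 'x': 1, 'z': 35}

{'y': 9, 'x': 1, 'z': 35}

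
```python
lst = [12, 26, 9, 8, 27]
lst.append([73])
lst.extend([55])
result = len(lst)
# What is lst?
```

After line 1: lst = [12, 26, 9, 8, 27]
After line 2 (append adds [73] as single element): lst = [12, 26, 9, 8, 27, [73]]
After line 3 (extend unpacks [55], adds 55): lst = [12, 26, 9, 8, 27, [73], 55]
After line 4: result = len(lst) = 7

[12, 26, 9, 8, 27, [73], 55]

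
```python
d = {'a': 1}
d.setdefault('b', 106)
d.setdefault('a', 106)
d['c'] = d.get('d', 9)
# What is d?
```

After line 1: d = {'a': 1}
After line 2 (setdefault adds 'b'=106): d = {'a': 1, 'b': 106}
After line 3 (setdefault 'a' no-op, already exists): d = {'a': 1, 'b': 106}
After line 4 (get('d', 9) returns default since 'd' not in d): d = {'a': 1, 'b': 106, 'c': 9}

{'a': 1, 'b': 106, 'c': 9}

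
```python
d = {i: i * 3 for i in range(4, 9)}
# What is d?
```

{4: 12, 5: 15, 6: 18, 7: 21, 8: 24}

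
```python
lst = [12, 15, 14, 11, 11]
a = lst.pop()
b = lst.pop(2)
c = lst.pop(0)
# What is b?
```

After line 1: lst = [12, 15, 14, 11, 11]
After line 2 (pop() -> a = 11): lst = [12, 15, 14, 11]
After line 3 (pop(2) -> b = 14): lst = [12, 15, 11]
After line 4 (pop(0) -> c = 12): lst = [15, 11]

14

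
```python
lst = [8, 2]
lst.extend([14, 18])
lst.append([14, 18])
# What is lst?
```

After line 1: lst = [8, 2]
After line 2 (extend unpacks [14, 18]): lst = [8, 2, 14, 18]
After line 3 (append adds [14, 18] as single element): lst = [8, 2, 14, 18, [14, 18]]

[8, 2, 14, 18, [14, 18]]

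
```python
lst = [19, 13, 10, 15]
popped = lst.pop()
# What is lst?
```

[19, 13, 10]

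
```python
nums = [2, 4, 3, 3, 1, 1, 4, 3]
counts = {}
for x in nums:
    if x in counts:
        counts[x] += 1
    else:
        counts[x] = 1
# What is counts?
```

Initial: counts = {}, nums = [2, 4, 3, 3, 1, 1, 4, 3]
See 2: counts = {2: 1}
See 4: counts = {2: 1, 4: 1}
See 3: counts = {2: 1, 4: 1, 3: 1}
See 3: counts = {2: 1, 4: 1, 3: 2}
See 1: counts = {2: 1, 4: 1, 3: 2, 1: 1}
See 1: counts = {2: 1, 4: 1, 3: 2, 1: 2}
See 4: counts = {2: 1, 4: 2, 3: 2, 1: 2}
See 3: counts = {2: 1, 4: 2, 3: 3, 1: 2}

{2: 1, 4: 2, 3: 3, 1: 2}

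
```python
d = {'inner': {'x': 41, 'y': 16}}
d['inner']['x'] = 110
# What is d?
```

After line 1: d = {'inner': {'x': 41, 'y': 16}}
After line 2 (inner x overwritten): d = {'inner': {'x': 110, 'y': 16}}

{'inner': {'x': 110, 'y': 16}}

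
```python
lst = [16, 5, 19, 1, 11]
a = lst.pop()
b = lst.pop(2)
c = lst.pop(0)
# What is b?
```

After line 1: lst = [16, 5, 19, 1, 11]
After line 2 (pop() -> a = 11): lst = [16, 5, 19, 1]
After line 3 (pop(2) -> b = 19): lst = [16, 5, 1]
After line 4 (pop(0) -> c = 16): lst = [5, 1]

19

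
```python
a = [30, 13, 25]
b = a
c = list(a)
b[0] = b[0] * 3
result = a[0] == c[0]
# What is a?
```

After line 1: a = [30, 13, 25]
After line 2 (b = a, alias): a = [30, 13, 25], b = [30, 13, 25]
After line 3 (c = list(a) is a copy, new object): c = [30, 13, 25]
After line 4 (b[0] = 30 * 3 = 90; mutates shared a/b): a = b = [90, 13, 25], c = [30, 13, 25]
After line 5 (a[0] = 90, c[0] = 30; result = False)

[90, 13, 25]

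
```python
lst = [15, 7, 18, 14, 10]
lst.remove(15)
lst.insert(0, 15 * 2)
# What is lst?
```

After line 1: lst = [15, 7, 18, 14, 10]
After line 2 (remove first 15): lst = [7, 18, 14, 10]
After line 3 (insert 30 at index 0): lst = [30, 7, 18, 14, 10]

[30, 7, 18, 14, 10]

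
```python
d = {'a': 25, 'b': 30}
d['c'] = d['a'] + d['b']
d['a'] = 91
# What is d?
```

After line 1: d = {'a': 25, 'b': 30}
After line 2 (d['c'] = 25 + 30): d = {'a': 25, 'b': 30, 'c': 55}
After line 3: d = {'a': 91, 'b': 30, 'c': 55}

{'a': 91, 'b': 30, 'c': 55}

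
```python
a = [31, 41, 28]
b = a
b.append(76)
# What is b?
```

After line 1: a = [31, 41, 28]
After line 2 (b = a is an alias, same object): a = [31, 41, 28], b = [31, 41, 28]
After line 3 (b.append mutates the shared list): a = [31, 41, 28, 76], b = [31, 41, 28, 76]

[31, 41, 28, 76]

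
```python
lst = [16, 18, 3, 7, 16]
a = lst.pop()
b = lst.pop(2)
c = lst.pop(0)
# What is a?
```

After line 1: lst = [16, 18, 3, 7, 16]
After line 2 (pop() -> a = 16): lst = [16, 18, 3, 7]
After line 3 (pop(2) -> b = 3): lst = [16, 18, 7]
After line 4 (pop(0) -> c = 16): lst = [18, 7]

16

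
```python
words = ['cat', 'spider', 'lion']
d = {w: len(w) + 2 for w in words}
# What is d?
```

{'cat': 5, 'spider': 8, 'lion': 6}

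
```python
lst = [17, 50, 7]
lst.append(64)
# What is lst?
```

[17, 50, 7, 64]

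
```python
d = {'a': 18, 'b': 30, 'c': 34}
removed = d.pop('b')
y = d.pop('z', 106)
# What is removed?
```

After line 1: d = {'a': 18, 'b': 30, 'c': 34}
After line 2 (pop 'b' returns 30): d = {'a': 18, 'c': 34}, removed = 30
After line 3 (pop 'z' missing, returns default 106): d = {'a': 18, 'c': 34}, y = 106

30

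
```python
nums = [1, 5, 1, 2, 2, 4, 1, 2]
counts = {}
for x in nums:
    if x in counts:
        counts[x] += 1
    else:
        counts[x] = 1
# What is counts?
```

Initial: counts = {}, nums = [1, 5, 1, 2, 2, 4, 1, 2]
See 1: counts = {1: 1}
See 5: counts = {1: 1, 5: 1}
See 1: counts = {1: 2, 5: 1}
See 2: counts = {1: 2, 5: 1, 2: 1}
See 2: counts = {1: 2, 5: 1, 2: 2}
See 4: counts = {1: 2, 5: 1, 2: 2, 4: 1}
See 1: counts = {1: 3, 5: 1, 2: 2, 4: 1}
See 2: counts = {1: 3, 5: 1, 2: 3, 4: 1}

{1: 3, 5: 1, 2: 3, 4: 1}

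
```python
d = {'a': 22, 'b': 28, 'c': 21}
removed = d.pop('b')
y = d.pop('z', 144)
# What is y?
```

After line 1: d = {'a': 22, 'b': 28, 'c': 21}
After line 2 (pop 'b' returns 28): d = {'a': 22, 'c': 21}, removed = 28
After line 3 (pop 'z' missing, returns default 144): d = {'a': 22, 'c': 21}, y = 144

144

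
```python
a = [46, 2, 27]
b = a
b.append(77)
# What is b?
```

After line 1: a = [46, 2, 27]
After line 2 (b = a is an alias, same object): a = [46, 2, 27], b = [46, 2, 27]
After line 3 (b.append mutates the shared list): a = [46, 2, 27, 77], b = [46, 2, 27, 77]

[46, 2, 27, 77]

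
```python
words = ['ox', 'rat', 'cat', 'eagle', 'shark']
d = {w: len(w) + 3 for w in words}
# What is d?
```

{'ox': 5, 'rat': 6, 'cat': 6, 'eagle': 8, 'shark': 8}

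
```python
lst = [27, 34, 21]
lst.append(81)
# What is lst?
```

[27, 34, 21, 81]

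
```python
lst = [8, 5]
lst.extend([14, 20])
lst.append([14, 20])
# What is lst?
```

After line 1: lst = [8, 5]
After line 2 (extend unpacks [14, 20]): lst = [8, 5, 14, 20]
After line 3 (append adds [14, 20] as single element): lst = [8, 5, 14, 20, [14, 20]]

[8, 5, 14, 20, [14, 20]]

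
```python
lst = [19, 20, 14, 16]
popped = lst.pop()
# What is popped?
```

16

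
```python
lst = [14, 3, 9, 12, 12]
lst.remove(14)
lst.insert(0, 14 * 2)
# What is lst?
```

After line 1: lst = [14, 3, 9, 12, 12]
After line 2 (remove first 14): lst = [3, 9, 12, 12]
After line 3 (insert 28 at index 0): lst = [28, 3, 9, 12, 12]

[28, 3, 9, 12, 12]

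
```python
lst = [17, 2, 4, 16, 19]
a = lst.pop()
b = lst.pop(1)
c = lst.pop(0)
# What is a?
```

After line 1: lst = [17, 2, 4, 16, 19]
After line 2 (pop() -> a = 19): lst = [17, 2, 4, 16]
After line 3 (pop(1) -> b = 2): lst = [17, 4, 16]
After line 4 (pop(0) -> c = 17): lst = [4, 16]

19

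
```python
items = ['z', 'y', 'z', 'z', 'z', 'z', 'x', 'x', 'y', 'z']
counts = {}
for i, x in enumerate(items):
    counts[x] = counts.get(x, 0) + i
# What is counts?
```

Initial: counts = {}, items = ['z', 'y', 'z', 'z', 'z', 'z', 'x', 'x', 'y', 'z']
i=0, x='z': counts = {'z': 0}
i=1, x='y': counts = {'z': 0, 'y': 1}
i=2, x='z': counts = {'z': 2, 'y': 1}
i=3, x='z': counts = {'z': 5, 'y': 1}
i=4, x='z': counts = {'z': 9, 'y': 1}
i=5, x='z': counts = {'z': 14, 'y': 1}
i=6, x='x': counts = {'z': 14, 'y': 1, 'x': 6}
i=7, x='x': counts = {'z': 14, 'y': 1, 'x': 13}
i=8, x='y': counts = {'z': 14, 'y': 9, 'x': 13}
i=9, x='z': counts = {'z': 23, 'y': 9, 'x': 13}

{'z': 23, 'y': 9, 'x': 13}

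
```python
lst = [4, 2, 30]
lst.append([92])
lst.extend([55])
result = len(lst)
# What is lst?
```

After line 1: lst = [4, 2, 30]
After line 2 (append adds [92] as single element): lst = [4, 2, 30, [92]]
After line 3 (extend unpacks [55], adds 55): lst = [4, 2, 30, [92], 55]
After line 4: result = len(lst) = 5

[4, 2, 30, [92], 55]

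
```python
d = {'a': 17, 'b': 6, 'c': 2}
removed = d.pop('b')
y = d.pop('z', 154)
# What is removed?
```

After line 1: d = {'a': 17, 'b': 6, 'c': 2}
After line 2 (pop 'b' returns 6): d = {'a': 17, 'c': 2}, removed = 6
After line 3 (pop 'z' missing, returns default 154): d = {'a': 17, 'c': 2}, y = 154

6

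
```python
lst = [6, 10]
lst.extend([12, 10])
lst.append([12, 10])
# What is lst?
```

After line 1: lst = [6, 10]
After line 2 (extend unpacks [12, 10]): lst = [6, 10, 12, 10]
After line 3 (append adds [12, 10] as single element): lst = [6, 10, 12, 10, [12, 10]]

[6, 10, 12, 10, [12, 10]]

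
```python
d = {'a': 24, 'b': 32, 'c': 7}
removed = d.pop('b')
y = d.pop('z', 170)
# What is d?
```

After line 1: d = {'a': 24, 'b': 32, 'c': 7}
After line 2 (pop 'b' returns 32): d = {'a': 24, 'c': 7}, removed = 32
After line 3 (pop 'z' missing, returns default 170): d = {'a': 24, 'c': 7}, y = 170

{'a': 24, 'c': 7}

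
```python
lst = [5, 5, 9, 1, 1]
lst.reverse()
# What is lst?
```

[1, 1, 9, 5, 5]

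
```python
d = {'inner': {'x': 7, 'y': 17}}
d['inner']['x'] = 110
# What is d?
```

After line 1: d = {'inner': {'x': 7, 'y': 17}}
After line 2 (inner x overwritten): d = {'inner': {'x': 110, 'y': 17}}

{'inner': {'x': 110, 'y': 17}}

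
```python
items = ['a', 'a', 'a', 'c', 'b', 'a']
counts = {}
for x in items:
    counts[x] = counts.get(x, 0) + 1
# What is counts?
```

Initial: counts = {}, items = ['a', 'a', 'a', 'c', 'b', 'a']
See 'a': counts = {'a': 1}
See 'a': counts = {'a': 2}
See 'a': counts = {'a': 3}
See 'c': counts = {'a': 3, 'c': 1}
See 'b': counts = {'a': 3, 'c': 1, 'b': 1}
See 'a': counts = {'a': 4, 'c': 1, 'b': 1}

{'a': 4, 'c': 1, 'b': 1}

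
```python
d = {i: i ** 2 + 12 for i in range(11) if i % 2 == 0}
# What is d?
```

{0: 12, 2: 16, 4: 28, 6: 48, 8: 76, 10: 112}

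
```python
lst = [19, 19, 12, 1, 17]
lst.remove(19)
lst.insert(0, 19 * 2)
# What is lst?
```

After line 1: lst = [19, 19, 12, 1, 17]
After line 2 (remove first 19): lst = [19, 12, 1, 17]
After line 3 (insert 38 at index 0): lst = [38, 19, 12, 1, 17]

[38, 19, 12, 1, 17]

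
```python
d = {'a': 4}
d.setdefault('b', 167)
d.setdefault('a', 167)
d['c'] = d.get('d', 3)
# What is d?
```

After line 1: d = {'a': 4}
After line 2 (setdefault adds 'b'=167): d = {'a': 4, 'b': 167}
After line 3 (setdefault 'a' no-op, already exists): d = {'a': 4, 'b': 167}
After line 4 (get('d', 3) returns default since 'd' not in d): d = {'a': 4, 'b': 167, 'c': 3}

{'a': 4, 'b': 167, 'c': 3}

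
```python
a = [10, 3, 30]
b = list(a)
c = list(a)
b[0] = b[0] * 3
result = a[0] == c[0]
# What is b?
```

After line 1: a = [10, 3, 30]
After line 2 (b = list(a), copy): a = [10, 3, 30], b = [10, 3, 30]
After line 3 (c = list(a) is a copy, new object): c = [10, 3, 30]
After line 4 (b[0] = 10 * 3 = 30; only b mutates (copy)): a = [10, 3, 30], b = [30, 3, 30], c = [10, 3, 30]
After line 5 (a[0] = 10, c[0] = 10; result = True)

[30, 3, 30]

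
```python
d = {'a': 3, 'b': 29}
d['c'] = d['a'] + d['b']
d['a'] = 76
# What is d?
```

After line 1: d = {'a': 3, 'b': 29}
After line 2 (d['c'] = 3 + 29): d = {'a': 3, 'b': 29, 'c': 32}
After line 3: d = {'a': 76, 'b': 29, 'c': 32}

{'a': 76, 'b': 29, 'c': 32}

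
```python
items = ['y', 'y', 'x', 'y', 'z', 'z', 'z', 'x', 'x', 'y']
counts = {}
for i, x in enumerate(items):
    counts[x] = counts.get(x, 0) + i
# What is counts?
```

Initial: counts = {}, items = ['y', 'y', 'x', 'y', 'z', 'z', 'z', 'x', 'x', 'y']
i=0, x='y': counts = {'y': 0}
i=1, x='y': counts = {'y': 1}
i=2, x='x': counts = {'y': 1, 'x': 2}
i=3, x='y': counts = {'y': 4, 'x': 2}
i=4, x='z': counts = {'y': 4, 'x': 2, 'z': 4}
i=5, x='z': counts = {'y': 4, 'x': 2, 'z': 9}
i=6, x='z': counts = {'y': 4, 'x': 2, 'z': 15}
i=7, x='x': counts = {'y': 4, 'x': 9, 'z': 15}
i=8, x='x': counts = {'y': 4, 'x': 17, 'z': 15}
i=9, x='y': counts = {'y': 13, 'x': 17, 'z': 15}

{'y': 13, 'x': 17, 'z': 15}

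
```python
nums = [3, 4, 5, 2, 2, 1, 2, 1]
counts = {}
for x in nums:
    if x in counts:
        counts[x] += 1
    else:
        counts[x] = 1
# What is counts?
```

Initial: counts = {}, nums = [3, 4, 5, 2, 2, 1, 2, 1]
See 3: counts = {3: 1}
See 4: counts = {3: 1, 4: 1}
See 5: counts = {3: 1, 4: 1, 5: 1}
See 2: counts = {3: 1, 4: 1, 5: 1, 2: 1}
See 2: counts = {3: 1, 4: 1, 5: 1, 2: 2}
See 1: counts = {3: 1, 4: 1, 5: 1, 2: 2, 1: 1}
See 2: counts = {3: 1, 4: 1, 5: 1, 2: 3, 1: 1}
See 1: counts = {3: 1, 4: 1, 5: 1, 2: 3, 1: 2}

{3: 1, 4: 1, 5: 1, 2: 3, 1: 2}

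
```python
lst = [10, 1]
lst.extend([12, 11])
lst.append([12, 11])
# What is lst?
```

After line 1: lst = [10, 1]
After line 2 (extend unpacks [12, 11]): lst = [10, 1, 12, 11]
After line 3 (append adds [12, 11] as single element): lst = [10, 1, 12, 11, [12, 11]]

[10, 1, 12, 11, [12, 11]]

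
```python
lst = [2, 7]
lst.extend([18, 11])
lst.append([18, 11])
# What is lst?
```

After line 1: lst = [2, 7]
After line 2 (extend unpacks [18, 11]): lst = [2, 7, 18, 11]
After line 3 (append adds [18, 11] as single element): lst = [2, 7, 18, 11, [18, 11]]

[2, 7, 18, 11, [18, 11]]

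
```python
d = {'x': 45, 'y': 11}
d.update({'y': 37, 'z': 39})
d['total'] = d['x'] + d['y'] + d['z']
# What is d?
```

After line 1: d = {'x': 45, 'y': 11}
After line 2 (y overwritten, z added): d = {'x': 45, 'y': 37, 'z': 39}
After line 3 (total = 45 + 37 + 39 = 121): d = {'x': 45, 'y': 37, 'z': 39, 'total': 121}

{'x': 45, 'y': 37, 'z': 39, 'total': 121}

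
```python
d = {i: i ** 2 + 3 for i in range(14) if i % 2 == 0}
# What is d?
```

{0: 3, 2: 7, 4: 19, 6: 39, 8: 67, 10: 103, 12: 147}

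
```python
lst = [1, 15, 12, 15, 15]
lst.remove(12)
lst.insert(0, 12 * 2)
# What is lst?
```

After line 1: lst = [1, 15, 12, 15, 15]
After line 2 (remove first 12): lst = [1, 15, 15, 15]
After line 3 (insert 24 at index 0): lst = [24, 1, 15, 15, 15]

[24, 1, 15, 15, 15]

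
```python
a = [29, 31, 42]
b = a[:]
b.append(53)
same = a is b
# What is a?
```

After line 1: a = [29, 31, 42]
After line 2 (b = a[:] is a shallow copy, new object): a = [29, 31, 42], b = [29, 31, 42]
After line 3 (append only mutates b): a = [29, 31, 42], b = [29, 31, 42, 53]
After line 4 (same = a is b; different objects -> False): same = False

[29, 31, 42]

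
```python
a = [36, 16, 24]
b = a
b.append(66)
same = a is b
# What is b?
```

After line 1: a = [36, 16, 24]
After line 2 (b = a is an alias, same object): a = [36, 16, 24], b = [36, 16, 24]
After line 3 (b.append mutates the shared list): a = [36, 16, 24, 66], b = [36, 16, 24, 66]
After line 4 (same = a is b; same object -> True): same = True

[36, 16, 24, 66]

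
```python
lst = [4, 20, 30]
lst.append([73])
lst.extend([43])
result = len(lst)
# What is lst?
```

After line 1: lst = [4, 20, 30]
After line 2 (append adds [73] as single element): lst = [4, 20, 30, [73]]
After line 3 (extend unpacks [43], adds 43): lst = [4, 20, 30, [73], 43]
After line 4: result = len(lst) = 5

[4, 20, 30, [73], 43]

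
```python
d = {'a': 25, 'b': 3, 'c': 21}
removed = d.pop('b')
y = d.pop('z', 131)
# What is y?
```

After line 1: d = {'a': 25, 'b': 3, 'c': 21}
After line 2 (pop 'b' returns 3): d = {'a': 25, 'c': 21}, removed = 3
After line 3 (pop 'z' missing, returns default 131): d = {'a': 25, 'c': 21}, y = 131

131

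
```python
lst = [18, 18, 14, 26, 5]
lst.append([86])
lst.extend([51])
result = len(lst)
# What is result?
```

After line 1: lst = [18, 18, 14, 26, 5]
After line 2 (append adds [86] as single element): lst = [18, 18, 14, 26, 5, [86]]
After line 3 (extend unpacks [51], adds 51): lst = [18, 18, 14, 26, 5, [86], 51]
After line 4: result = len(lst) = 7

7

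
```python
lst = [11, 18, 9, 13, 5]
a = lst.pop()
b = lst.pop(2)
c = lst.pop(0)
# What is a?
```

After line 1: lst = [11, 18, 9, 13, 5]
After line 2 (pop() -> a = 5): lst = [11, 18, 9, 13]
After line 3 (pop(2) -> b = 9): lst = [11, 18, 13]
After line 4 (pop(0) -> c = 11): lst = [18, 13]

5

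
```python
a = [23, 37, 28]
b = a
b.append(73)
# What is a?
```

After line 1: a = [23, 37, 28]
After line 2 (b = a is an alias, same object): a = [23, 37, 28], b = [23, 37, 28]
After line 3 (b.append mutates the shared list): a = [23, 37, 28, 73], b = [23, 37, 28, 73]

[23, 37, 28, 73]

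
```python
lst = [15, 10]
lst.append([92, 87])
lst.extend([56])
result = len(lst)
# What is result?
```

After line 1: lst = [15, 10]
After line 2 (append adds [92, 87] as single element): lst = [15, 10, [92, 87]]
After line 3 (extend unpacks [56], adds 56): lst = [15, 10, [92, 87], 56]
After line 4: result = len(lst) = 4

4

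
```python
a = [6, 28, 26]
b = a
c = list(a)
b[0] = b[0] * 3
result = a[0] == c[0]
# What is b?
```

After line 1: a = [6, 28, 26]
After line 2 (b = a, alias): a = [6, 28, 26], b = [6, 28, 26]
After line 3 (c = list(a) is a copy, new object): c = [6, 28, 26]
After line 4 (b[0] = 6 * 3 = 18; mutates shared a/b): a = b = [18, 28, 26], c = [6, 28, 26]
After line 5 (a[0] = 18, c[0] = 6; result = False)

[18, 28, 26]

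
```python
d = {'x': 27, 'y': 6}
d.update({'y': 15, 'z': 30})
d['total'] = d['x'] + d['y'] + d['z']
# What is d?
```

After line 1: d = {'x': 27, 'y': 6}
After line 2 (y overwritten, z added): d = {'x': 27, 'y': 15, 'z': 30}
After line 3 (total = 27 + 15 + 30 = 72): d = {'x': 27, 'y': 15, 'z': 30, 'total': 72}

{'x': 27, 'y': 15, 'z': 30, 'total': 72}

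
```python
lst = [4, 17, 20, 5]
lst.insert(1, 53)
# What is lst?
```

[4, 53, 17, 20, 5]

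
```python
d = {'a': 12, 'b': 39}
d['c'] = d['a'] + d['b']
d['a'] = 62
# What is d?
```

After line 1: d = {'a': 12, 'b': 39}
After line 2 (d['c'] = 12 + 39): d = {'a': 12, 'b': 39, 'c': 51}
After line 3: d = {'a': 62, 'b': 39, 'c': 51}

{'a': 62, 'b': 39, 'c': 51}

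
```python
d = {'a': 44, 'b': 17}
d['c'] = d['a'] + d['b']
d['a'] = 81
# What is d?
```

After line 1: d = {'a': 44, 'b': 17}
After line 2 (d['c'] = 44 + 17): d = {'a': 44, 'b': 17, 'c': 61}
After line 3: d = {'a': 81, 'b': 17, 'c': 61}

{'a': 81, 'b': 17, 'c': 61}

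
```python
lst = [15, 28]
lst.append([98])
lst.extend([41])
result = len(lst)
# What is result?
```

After line 1: lst = [15, 28]
After line 2 (append adds [98] as single element): lst = [15, 28, [98]]
After line 3 (extend unpacks [41], adds 41): lst = [15, 28, [98], 41]
After line 4: result = len(lst) = 4

4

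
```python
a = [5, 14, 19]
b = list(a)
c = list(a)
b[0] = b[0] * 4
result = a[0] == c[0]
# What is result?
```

After line 1: a = [5, 14, 19]
After line 2 (b = list(a), copy): a = [5, 14, 19], b = [5, 14, 19]
After line 3 (c = list(a) is a copy, new object): c = [5, 14, 19]
After line 4 (b[0] = 5 * 4 = 20; only b mutates (copy)): a = [5, 14, 19], b = [20, 14, 19], c = [5, 14, 19]
After line 5 (a[0] = 5, c[0] = 5; result = True)

True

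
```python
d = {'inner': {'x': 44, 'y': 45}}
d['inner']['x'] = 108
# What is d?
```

After line 1: d = {'inner': {'x': 44, 'y': 45}}
After line 2 (inner x overwritten): d = {'inner': {'x': 108, 'y': 45}}

{'inner': {'x': 108, 'y': 45}}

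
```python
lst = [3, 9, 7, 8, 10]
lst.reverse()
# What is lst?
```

[10, 8, 7, 9, 3]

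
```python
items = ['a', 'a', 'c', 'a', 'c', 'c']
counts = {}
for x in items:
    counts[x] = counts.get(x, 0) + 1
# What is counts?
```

Initial: counts = {}, items = ['a', 'a', 'c', 'a', 'c', 'c']
See 'a': counts = {'a': 1}
See 'a': counts = {'a': 2}
See 'c': counts = {'a': 2, 'c': 1}
See 'a': counts = {'a': 3, 'c': 1}
See 'c': counts = {'a': 3, 'c': 2}
See 'c': counts = {'a': 3, 'c': 3}

{'a': 3, 'c': 3}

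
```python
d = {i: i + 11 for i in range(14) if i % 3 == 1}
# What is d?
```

{1: 12, 4: 15, 7: 18, 10: 21, 13: 24}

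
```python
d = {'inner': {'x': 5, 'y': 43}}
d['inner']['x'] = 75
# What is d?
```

After line 1: d = {'inner': {'x': 5, 'y': 43}}
After line 2 (inner x overwritten): d = {'inner': {'x': 75, 'y': 43}}

{'inner': {'x': 75, 'y': 43}}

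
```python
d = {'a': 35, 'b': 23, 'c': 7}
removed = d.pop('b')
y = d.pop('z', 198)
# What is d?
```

After line 1: d = {'a': 35, 'b': 23, 'c': 7}
After line 2 (pop 'b' returns 23): d = {'a': 35, 'c': 7}, removed = 23
After line 3 (pop 'z' missing, returns default 198): d = {'a': 35, 'c': 7}, y = 198

{'a': 35, 'c': 7}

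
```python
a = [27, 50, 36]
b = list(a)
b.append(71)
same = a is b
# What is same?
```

After line 1: a = [27, 50, 36]
After line 2 (b = list(a) is a shallow copy, new object): a = [27, 50, 36], b = [27, 50, 36]
After line 3 (append only mutates b): a = [27, 50, 36], b = [27, 50, 36, 71]
After line 4 (same = a is b; different objects -> False): same = False

False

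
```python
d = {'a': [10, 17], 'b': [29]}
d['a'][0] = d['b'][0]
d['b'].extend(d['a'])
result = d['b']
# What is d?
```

After line 1: d = {'a': [10, 17], 'b': [29]}
After line 2 (a[0] = b[0] = 29): d = {'a': [29, 17], 'b': [29]}
After line 3 (b.extend(a) appends [29, 17]): d = {'a': [29, 17], 'b': [29, 29, 17]}
After line 4: result = d['b'] = [29, 29, 17]

{'a': [29, 17], 'b': [29, 29, 17]}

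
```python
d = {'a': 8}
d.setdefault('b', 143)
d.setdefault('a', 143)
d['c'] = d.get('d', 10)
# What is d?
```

After line 1: d = {'a': 8}
After line 2 (setdefault adds 'b'=143): d = {'a': 8, 'b': 143}
After line 3 (setdefault 'a' no-op, already exists): d = {'a': 8, 'b': 143}
After line 4 (get('d', 10) returns default since 'd' not in d): d = {'a': 8, 'b': 143, 'c': 10}

{'a': 8, 'b': 143, 'c': 10}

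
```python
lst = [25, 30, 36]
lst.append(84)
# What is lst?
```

[25, 30, 36, 84]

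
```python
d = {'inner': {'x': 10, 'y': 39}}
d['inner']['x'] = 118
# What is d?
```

After line 1: d = {'inner': {'x': 10, 'y': 39}}
After line 2 (inner x overwritten): d = {'inner': {'x': 118, 'y': 39}}

{'inner': {'x': 118, 'y': 39}}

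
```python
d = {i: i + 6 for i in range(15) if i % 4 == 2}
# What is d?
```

{2: 8, 6: 12, 10: 16, 14: 20}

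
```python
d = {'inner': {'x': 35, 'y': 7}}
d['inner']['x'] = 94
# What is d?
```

After line 1: d = {'inner': {'x': 35, 'y': 7}}
After line 2 (inner x overwritten): d = {'inner': {'x': 94, 'y': 7}}

{'inner': {'x': 94, 'y': 7}}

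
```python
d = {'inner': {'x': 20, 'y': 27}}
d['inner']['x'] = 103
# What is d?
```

After line 1: d = {'inner': {'x': 20, 'y': 27}}
After line 2 (inner x overwritten): d = {'inner': {'x': 103, 'y': 27}}

{'inner': {'x': 103, 'y': 27}}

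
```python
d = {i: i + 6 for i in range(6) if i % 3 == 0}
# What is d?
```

{0: 6, 3: 9}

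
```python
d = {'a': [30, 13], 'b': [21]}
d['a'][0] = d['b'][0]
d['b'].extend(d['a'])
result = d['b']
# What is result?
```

After line 1: d = {'a': [30, 13], 'b': [21]}
After line 2 (a[0] = b[0] = 21): d = {'a': [21, 13], 'b': [21]}
After line 3 (b.extend(a) appends [21, 13]): d = {'a': [21, 13], 'b': [21, 21, 13]}
After line 4: result = d['b'] = [21, 21, 13]

[21, 21, 13]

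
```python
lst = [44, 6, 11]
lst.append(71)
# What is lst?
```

[44, 6, 11, 71]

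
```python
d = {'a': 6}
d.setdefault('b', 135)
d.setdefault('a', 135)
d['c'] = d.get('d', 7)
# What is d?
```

After line 1: d = {'a': 6}
After line 2 (setdefault adds 'b'=135): d = {'a': 6, 'b': 135}
After line 3 (setdefault 'a' no-op, already exists): d = {'a': 6, 'b': 135}
After line 4 (get('d', 7) returns default since 'd' not in d): d = {'a': 6, 'b': 135, 'c': 7}

{'a': 6, 'b': 135, 'c': 7}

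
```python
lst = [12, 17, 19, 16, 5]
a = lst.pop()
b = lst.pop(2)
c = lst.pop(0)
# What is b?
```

After line 1: lst = [12, 17, 19, 16, 5]
After line 2 (pop() -> a = 5): lst = [12, 17, 19, 16]
After line 3 (pop(2) -> b = 19): lst = [12, 17, 16]
After line 4 (pop(0) -> c = 12): lst = [17, 16]

19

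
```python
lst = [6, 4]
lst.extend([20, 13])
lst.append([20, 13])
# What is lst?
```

After line 1: lst = [6, 4]
After line 2 (extend unpacks [20, 13]): lst = [6, 4, 20, 13]
After line 3 (append adds [20, 13] as single element): lst = [6, 4, 20, 13, [20, 13]]

[6, 4, 20, 13, [20, 13]]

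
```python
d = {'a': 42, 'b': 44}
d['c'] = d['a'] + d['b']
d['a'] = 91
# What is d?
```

After line 1: d = {'a': 42, 'b': 44}
After line 2 (d['c'] = 42 + 44): d = {'a': 42, 'b': 44, 'c': 86}
After line 3: d = {'a': 91, 'b': 44, 'c': 86}

{'a': 91, 'b': 44, 'c': 86}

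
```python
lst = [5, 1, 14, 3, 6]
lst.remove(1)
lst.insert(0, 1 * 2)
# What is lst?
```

After line 1: lst = [5, 1, 14, 3, 6]
After line 2 (remove first 1): lst = [5, 14, 3, 6]
After line 3 (insert 2 at index 0): lst = [2, 5, 14, 3, 6]

[2, 5, 14, 3, 6]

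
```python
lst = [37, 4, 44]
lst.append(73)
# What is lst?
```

[37, 4, 44, 73]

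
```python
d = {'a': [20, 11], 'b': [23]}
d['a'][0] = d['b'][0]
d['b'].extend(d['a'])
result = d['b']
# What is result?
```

After line 1: d = {'a': [20, 11], 'b': [23]}
After line 2 (a[0] = b[0] = 23): d = {'a': [23, 11], 'b': [23]}
After line 3 (b.extend(a) appends [23, 11]): d = {'a': [23, 11], 'b': [23, 23, 11]}
After line 4: result = d['b'] = [23, 23, 11]

[23, 23, 11]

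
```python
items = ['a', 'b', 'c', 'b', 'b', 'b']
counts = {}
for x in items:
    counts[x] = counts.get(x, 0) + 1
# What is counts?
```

Initial: counts = {}, items = ['a', 'b', 'c', 'b', 'b', 'b']
See 'a': counts = {'a': 1}
See 'b': counts = {'a': 1, 'b': 1}
See 'c': counts = {'a': 1, 'b': 1, 'c': 1}
See 'b': counts = {'a': 1, 'b': 2, 'c': 1}
See 'b': counts = {'a': 1, 'b': 3, 'c': 1}
See 'b': counts = {'a': 1, 'b': 4, 'c': 1}

{'a': 1, 'b': 4, 'c': 1}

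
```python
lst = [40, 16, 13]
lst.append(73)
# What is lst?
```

[40, 16, 13, 73]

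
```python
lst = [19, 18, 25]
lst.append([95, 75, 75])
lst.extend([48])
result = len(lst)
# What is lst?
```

After line 1: lst = [19, 18, 25]
After line 2 (append adds [95, 75, 75] as single element): lst = [19, 18, 25, [95, 75, 75]]
After line 3 (extend unpacks [48], adds 48): lst = [19, 18, 25, [95, 75, 75], 48]
After line 4: result = len(lst) = 5

[19, 18, 25, [95, 75, 75], 48]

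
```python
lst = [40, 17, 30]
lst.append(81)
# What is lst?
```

[40, 17, 30, 81]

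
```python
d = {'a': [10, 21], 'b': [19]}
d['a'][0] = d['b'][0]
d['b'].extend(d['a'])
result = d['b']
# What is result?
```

After line 1: d = {'a': [10, 21], 'b': [19]}
After line 2 (a[0] = b[0] = 19): d = {'a': [19, 21], 'b': [19]}
After line 3 (b.extend(a) appends [19, 21]): d = {'a': [19, 21], 'b': [19, 19, 21]}
After line 4: result = d['b'] = [19, 19, 21]

[19, 19, 21]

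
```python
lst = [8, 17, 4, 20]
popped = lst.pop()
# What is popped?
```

20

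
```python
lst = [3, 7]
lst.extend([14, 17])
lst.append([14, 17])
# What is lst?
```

After line 1: lst = [3, 7]
After line 2 (extend unpacks [14, 17]): lst = [3, 7, 14, 17]
After line 3 (append adds [14, 17] as single element): lst = [3, 7, 14, 17, [14, 17]]

[3, 7, 14, 17, [14, 17]]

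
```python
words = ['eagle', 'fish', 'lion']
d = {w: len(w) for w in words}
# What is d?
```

{'eagle': 5, 'fish': 4, 'lion': 4}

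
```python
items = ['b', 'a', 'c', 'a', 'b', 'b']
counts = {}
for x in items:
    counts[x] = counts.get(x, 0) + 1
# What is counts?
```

Initial: counts = {}, items = ['b', 'a', 'c', 'a', 'b', 'b']
See 'b': counts = {'b': 1}
See 'a': counts = {'b': 1, 'a': 1}
See 'c': counts = {'b': 1, 'a': 1, 'c': 1}
See 'a': counts = {'b': 1, 'a': 2, 'c': 1}
See 'b': counts = {'b': 2, 'a': 2, 'c': 1}
See 'b': counts = {'b': 3, 'a': 2, 'c': 1}

{'b': 3, 'a': 2, 'c': 1}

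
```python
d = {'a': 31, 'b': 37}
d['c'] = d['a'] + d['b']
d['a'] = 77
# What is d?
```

After line 1: d = {'a': 31, 'b': 37}
After line 2 (d['c'] = 31 + 37): d = {'a': 31, 'b': 37, 'c': 68}
After line 3: d = {'a': 77, 'b': 37, 'c': 68}

{'a': 77, 'b': 37, 'c': 68}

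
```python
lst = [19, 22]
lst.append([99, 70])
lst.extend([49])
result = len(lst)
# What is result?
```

After line 1: lst = [19, 22]
After line 2 (append adds [99, 70] as single element): lst = [19, 22, [99, 70]]
After line 3 (extend unpacks [49], adds 49): lst = [19, 22, [99, 70], 49]
After line 4: result = len(lst) = 4

4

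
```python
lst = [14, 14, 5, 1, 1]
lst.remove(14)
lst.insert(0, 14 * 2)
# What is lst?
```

After line 1: lst = [14, 14, 5, 1, 1]
After line 2 (remove first 14): lst = [14, 5, 1, 1]
After line 3 (insert 28 at index 0): lst = [28, 14, 5, 1, 1]

[28, 14, 5, 1, 1]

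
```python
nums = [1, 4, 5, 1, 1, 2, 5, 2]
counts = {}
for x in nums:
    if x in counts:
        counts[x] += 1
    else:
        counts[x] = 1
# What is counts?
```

Initial: counts = {}, nums = [1, 4, 5, 1, 1, 2, 5, 2]
See 1: counts = {1: 1}
See 4: counts = {1: 1, 4: 1}
See 5: counts = {1: 1, 4: 1, 5: 1}
See 1: counts = {1: 2, 4: 1, 5: 1}
See 1: counts = {1: 3, 4: 1, 5: 1}
See 2: counts = {1: 3, 4: 1, 5: 1, 2: 1}
See 5: counts = {1: 3, 4: 1, 5: 2, 2: 1}
See 2: counts = {1: 3, 4: 1, 5: 2, 2: 2}

{1: 3, 4: 1, 5: 2, 2: 2}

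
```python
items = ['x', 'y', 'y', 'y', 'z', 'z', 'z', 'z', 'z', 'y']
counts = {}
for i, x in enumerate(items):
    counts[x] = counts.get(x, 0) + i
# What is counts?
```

Initial: counts = {}, items = ['x', 'y', 'y', 'y', 'z', 'z', 'z', 'z', 'z', 'y']
i=0, x='x': counts = {'x': 0}
i=1, x='y': counts = {'x': 0, 'y': 1}
i=2, x='y': counts = {'x': 0, 'y': 3}
i=3, x='y': counts = {'x': 0, 'y': 6}
i=4, x='z': counts = {'x': 0, 'y': 6, 'z': 4}
i=5, x='z': counts = {'x': 0, 'y': 6, 'z': 9}
i=6, x='z': counts = {'x': 0, 'y': 6, 'z': 15}
i=7, x='z': counts = {'x': 0, 'y': 6, 'z': 22}
i=8, x='z': counts = {'x': 0, 'y': 6, 'z': 30}
i=9, x='y': counts = {'x': 0, 'y': 15, 'z': 30}

{'x': 0, 'y': 15, 'z': 30}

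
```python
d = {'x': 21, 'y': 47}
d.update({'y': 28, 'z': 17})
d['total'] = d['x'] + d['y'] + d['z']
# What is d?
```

After line 1: d = {'x': 21, 'y': 47}
After line 2 (y overwritten, z added): d = {'x': 21, 'y': 28, 'z': 17}
After line 3 (total = 21 + 28 + 17 = 66): d = {'x': 21, 'y': 28, 'z': 17, 'total': 66}

{'x': 21, 'y': 28, 'z': 17, 'total': 66}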